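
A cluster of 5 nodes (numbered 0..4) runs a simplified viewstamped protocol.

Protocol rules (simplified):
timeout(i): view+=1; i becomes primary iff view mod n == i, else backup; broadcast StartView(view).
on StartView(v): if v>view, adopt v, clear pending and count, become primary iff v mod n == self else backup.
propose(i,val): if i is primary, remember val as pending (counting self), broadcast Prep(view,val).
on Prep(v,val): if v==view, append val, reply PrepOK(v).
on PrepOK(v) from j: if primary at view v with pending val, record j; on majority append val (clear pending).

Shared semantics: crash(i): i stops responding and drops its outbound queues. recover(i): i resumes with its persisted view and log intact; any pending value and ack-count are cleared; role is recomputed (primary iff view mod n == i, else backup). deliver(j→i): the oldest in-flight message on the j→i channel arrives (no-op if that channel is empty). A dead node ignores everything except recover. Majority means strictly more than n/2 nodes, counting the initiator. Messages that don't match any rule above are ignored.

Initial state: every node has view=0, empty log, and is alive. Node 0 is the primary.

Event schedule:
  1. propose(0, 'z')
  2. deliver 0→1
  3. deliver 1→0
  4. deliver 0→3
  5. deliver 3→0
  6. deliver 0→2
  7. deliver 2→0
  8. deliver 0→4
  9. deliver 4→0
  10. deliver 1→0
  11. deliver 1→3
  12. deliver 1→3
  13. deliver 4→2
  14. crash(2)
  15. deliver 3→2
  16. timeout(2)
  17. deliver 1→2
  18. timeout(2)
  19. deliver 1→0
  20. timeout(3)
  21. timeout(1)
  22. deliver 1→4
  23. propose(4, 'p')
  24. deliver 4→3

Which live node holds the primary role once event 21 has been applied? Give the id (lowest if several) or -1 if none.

1. propose(0,'z'):  nop
2. deliver 0→1:  <1:back v0 z>
3. deliver 1→0:  nop
4. deliver 0→3:  <3:back v0 z>
5. deliver 3→0:  <0:prim v0 z>
6. deliver 0→2:  <2:back v0 z>
7. deliver 2→0:  nop
8. deliver 0→4:  <4:back v0 z>
9. deliver 4→0:  nop
10. deliver 1→0:  nop
11. deliver 1→3:  nop
12. deliver 1→3:  nop
13. deliver 4→2:  nop
14. crash(2):  <2:✗back v0 z>
15. deliver 3→2:  nop
16. timeout(2):  nop
17. deliver 1→2:  nop
18. timeout(2):  nop
19. deliver 1→0:  nop
20. timeout(3):  <3:back v1 z>
21. timeout(1):  <1:prim v1 z>

0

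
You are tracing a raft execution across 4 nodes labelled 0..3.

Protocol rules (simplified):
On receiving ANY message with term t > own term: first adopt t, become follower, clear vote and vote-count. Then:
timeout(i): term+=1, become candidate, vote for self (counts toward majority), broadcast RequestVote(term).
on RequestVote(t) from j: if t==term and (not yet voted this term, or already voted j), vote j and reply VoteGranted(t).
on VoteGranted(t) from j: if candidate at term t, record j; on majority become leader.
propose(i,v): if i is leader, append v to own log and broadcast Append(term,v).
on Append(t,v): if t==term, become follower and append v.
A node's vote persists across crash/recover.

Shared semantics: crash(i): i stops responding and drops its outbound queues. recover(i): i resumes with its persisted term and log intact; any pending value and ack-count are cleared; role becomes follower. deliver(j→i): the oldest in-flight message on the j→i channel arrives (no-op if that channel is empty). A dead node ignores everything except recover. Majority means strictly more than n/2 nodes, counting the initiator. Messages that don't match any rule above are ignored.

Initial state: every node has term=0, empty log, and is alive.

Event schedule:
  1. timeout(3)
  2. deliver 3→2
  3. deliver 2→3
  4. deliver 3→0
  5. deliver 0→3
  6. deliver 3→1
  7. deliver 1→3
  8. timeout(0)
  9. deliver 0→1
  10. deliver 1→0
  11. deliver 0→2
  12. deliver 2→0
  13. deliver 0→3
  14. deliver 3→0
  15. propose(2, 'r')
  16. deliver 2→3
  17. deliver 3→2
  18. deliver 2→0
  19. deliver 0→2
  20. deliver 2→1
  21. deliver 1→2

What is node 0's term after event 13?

2

[1] timeout(3) → N3(cand t1 [-])
[2] deliver 3→2 → N2(foll t1 [-])
[3] deliver 2→3 → ∅
[4] deliver 3→0 → N0(foll t1 [-])
[5] deliver 0→3 → N3(lead t1 [-])
[6] deliver 3→1 → N1(foll t1 [-])
[7] deliver 1→3 → ∅
[8] timeout(0) → N0(cand t2 [-])
[9] deliver 0→1 → N1(foll t2 [-])
[10] deliver 1→0 → ∅
[11] deliver 0→2 → N2(foll t2 [-])
[12] deliver 2→0 → N0(lead t2 [-])
[13] deliver 0→3 → N3(foll t2 [-])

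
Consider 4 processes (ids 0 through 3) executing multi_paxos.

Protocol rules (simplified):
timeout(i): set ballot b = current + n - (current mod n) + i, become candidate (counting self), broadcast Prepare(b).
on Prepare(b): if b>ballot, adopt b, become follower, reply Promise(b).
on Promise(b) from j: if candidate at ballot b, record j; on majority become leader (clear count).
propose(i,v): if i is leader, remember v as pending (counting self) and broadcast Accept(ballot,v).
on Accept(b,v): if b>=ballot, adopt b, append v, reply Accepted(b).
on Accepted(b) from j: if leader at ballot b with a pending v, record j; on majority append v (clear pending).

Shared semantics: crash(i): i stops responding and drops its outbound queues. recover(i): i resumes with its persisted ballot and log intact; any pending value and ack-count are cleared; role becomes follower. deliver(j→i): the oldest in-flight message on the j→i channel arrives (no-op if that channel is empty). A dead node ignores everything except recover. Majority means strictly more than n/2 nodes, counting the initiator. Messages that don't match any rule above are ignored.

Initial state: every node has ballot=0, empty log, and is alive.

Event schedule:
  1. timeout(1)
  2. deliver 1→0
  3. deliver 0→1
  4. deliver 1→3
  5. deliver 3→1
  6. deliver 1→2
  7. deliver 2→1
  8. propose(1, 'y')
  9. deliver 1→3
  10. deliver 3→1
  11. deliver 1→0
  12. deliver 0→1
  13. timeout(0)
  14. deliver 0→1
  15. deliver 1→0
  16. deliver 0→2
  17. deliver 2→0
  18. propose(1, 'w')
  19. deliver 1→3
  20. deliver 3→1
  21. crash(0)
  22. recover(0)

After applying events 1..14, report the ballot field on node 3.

e1 timeout(1): 1[cand,b=5,-]
e2 deliver 1→0: 0[foll,b=5,-]
e3 deliver 0→1: ·
e4 deliver 1→3: 3[foll,b=5,-]
e5 deliver 3→1: 1[lead,b=5,-]
e6 deliver 1→2: 2[foll,b=5,-]
e7 deliver 2→1: ·
e8 propose(1,'y'): ·
e9 deliver 1→3: 3[foll,b=5,y]
e10 deliver 3→1: ·
e11 deliver 1→0: 0[foll,b=5,y]
e12 deliver 0→1: 1[lead,b=5,y]
e13 timeout(0): 0[cand,b=8,y]
e14 deliver 0→1: 1[foll,b=8,y]

5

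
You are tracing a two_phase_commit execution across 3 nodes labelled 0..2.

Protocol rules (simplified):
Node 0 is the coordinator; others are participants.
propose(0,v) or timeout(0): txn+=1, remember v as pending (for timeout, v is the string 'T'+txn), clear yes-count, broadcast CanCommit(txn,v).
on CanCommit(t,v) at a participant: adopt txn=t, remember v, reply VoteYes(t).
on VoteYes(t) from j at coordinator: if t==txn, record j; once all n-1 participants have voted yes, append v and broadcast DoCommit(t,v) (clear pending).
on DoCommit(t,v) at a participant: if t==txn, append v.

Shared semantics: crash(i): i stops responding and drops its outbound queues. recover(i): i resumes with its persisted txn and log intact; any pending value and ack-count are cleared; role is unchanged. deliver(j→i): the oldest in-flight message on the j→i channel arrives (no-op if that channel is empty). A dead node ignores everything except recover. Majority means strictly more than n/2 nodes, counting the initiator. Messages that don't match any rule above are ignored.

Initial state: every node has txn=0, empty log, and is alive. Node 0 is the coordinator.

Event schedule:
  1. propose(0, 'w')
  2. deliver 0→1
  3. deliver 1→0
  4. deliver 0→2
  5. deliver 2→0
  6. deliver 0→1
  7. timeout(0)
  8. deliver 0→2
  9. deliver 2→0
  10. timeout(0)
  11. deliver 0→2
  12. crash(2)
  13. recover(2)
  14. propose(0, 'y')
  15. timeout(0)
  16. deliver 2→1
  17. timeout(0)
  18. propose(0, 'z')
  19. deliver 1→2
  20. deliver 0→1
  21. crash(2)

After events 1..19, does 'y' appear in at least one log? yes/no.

[1] propose(0,'w') → N0(coor t1 [-])
[2] deliver 0→1 → N1(part t1 [-])
[3] deliver 1→0 → ∅
[4] deliver 0→2 → N2(part t1 [-])
[5] deliver 2→0 → N0(coor t1 [w])
[6] deliver 0→1 → N1(part t1 [w])
[7] timeout(0) → N0(coor t2 [w])
[8] deliver 0→2 → N2(part t1 [w])
[9] deliver 2→0 → ∅
[10] timeout(0) → N0(coor t3 [w])
[11] deliver 0→2 → N2(part t2 [w])
[12] crash(2) → N2(✗part t2 [w])
[13] recover(2) → N2(part t2 [w])
[14] propose(0,'y') → N0(coor t4 [w])
[15] timeout(0) → N0(coor t5 [w])
[16] deliver 2→1 → ∅
[17] timeout(0) → N0(coor t6 [w])
[18] propose(0,'z') → N0(coor t7 [w])
[19] deliver 1→2 → ∅

no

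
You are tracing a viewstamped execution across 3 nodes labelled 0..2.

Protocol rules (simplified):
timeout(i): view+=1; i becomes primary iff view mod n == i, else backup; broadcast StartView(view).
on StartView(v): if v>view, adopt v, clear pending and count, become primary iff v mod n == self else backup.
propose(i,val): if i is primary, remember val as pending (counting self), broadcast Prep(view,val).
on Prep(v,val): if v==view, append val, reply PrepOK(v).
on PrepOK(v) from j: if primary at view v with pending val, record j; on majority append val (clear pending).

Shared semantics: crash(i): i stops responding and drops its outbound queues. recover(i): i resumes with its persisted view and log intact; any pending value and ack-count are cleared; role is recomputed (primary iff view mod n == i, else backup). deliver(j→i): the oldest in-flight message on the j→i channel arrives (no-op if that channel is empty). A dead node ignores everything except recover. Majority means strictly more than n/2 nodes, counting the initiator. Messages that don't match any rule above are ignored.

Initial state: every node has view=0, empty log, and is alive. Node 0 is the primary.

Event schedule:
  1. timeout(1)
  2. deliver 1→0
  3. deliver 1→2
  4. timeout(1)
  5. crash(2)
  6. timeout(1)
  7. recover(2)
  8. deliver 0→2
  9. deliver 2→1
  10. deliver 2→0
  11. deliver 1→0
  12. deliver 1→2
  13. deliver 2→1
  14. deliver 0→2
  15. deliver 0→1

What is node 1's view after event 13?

e1 timeout(1): 1[prim,v=1,-]
e2 deliver 1→0: 0[back,v=1,-]
e3 deliver 1→2: 2[back,v=1,-]
e4 timeout(1): 1[back,v=2,-]
e5 crash(2): 2[✗back,v=1,-]
e6 timeout(1): 1[back,v=3,-]
e7 recover(2): 2[back,v=1,-]
e8 deliver 0→2: ·
e9 deliver 2→1: ·
e10 deliver 2→0: ·
e11 deliver 1→0: 0[back,v=2,-]
e12 deliver 1→2: 2[prim,v=2,-]
e13 deliver 2→1: ·

3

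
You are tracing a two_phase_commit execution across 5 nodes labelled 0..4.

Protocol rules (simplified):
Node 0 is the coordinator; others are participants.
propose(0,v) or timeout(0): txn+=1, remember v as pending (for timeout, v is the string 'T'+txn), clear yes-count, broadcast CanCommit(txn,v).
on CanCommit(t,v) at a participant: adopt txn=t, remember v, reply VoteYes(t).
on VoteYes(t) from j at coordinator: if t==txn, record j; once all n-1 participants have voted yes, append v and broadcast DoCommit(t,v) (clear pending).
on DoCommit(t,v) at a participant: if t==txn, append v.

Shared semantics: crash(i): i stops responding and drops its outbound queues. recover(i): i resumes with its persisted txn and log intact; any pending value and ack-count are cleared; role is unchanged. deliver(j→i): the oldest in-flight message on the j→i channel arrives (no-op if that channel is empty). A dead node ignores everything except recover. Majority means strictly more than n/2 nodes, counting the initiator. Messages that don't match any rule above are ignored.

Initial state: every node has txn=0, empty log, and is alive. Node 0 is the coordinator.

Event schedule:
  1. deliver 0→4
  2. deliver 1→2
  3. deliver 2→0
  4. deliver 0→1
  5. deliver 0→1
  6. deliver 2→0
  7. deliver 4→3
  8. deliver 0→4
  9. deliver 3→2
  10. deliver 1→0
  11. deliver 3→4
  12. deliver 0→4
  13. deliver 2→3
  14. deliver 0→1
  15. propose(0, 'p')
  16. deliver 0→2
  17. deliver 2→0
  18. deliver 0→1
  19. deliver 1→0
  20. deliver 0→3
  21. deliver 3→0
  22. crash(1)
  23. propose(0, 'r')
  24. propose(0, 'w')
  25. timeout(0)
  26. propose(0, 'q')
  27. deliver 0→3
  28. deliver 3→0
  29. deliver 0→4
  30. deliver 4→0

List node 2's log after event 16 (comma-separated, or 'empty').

[1] deliver 0→4 → ∅
[2] deliver 1→2 → ∅
[3] deliver 2→0 → ∅
[4] deliver 0→1 → ∅
[5] deliver 0→1 → ∅
[6] deliver 2→0 → ∅
[7] deliver 4→3 → ∅
[8] deliver 0→4 → ∅
[9] deliver 3→2 → ∅
[10] deliver 1→0 → ∅
[11] deliver 3→4 → ∅
[12] deliver 0→4 → ∅
[13] deliver 2→3 → ∅
[14] deliver 0→1 → ∅
[15] propose(0,'p') → N0(coor t1 [-])
[16] deliver 0→2 → N2(part t1 [-])

empty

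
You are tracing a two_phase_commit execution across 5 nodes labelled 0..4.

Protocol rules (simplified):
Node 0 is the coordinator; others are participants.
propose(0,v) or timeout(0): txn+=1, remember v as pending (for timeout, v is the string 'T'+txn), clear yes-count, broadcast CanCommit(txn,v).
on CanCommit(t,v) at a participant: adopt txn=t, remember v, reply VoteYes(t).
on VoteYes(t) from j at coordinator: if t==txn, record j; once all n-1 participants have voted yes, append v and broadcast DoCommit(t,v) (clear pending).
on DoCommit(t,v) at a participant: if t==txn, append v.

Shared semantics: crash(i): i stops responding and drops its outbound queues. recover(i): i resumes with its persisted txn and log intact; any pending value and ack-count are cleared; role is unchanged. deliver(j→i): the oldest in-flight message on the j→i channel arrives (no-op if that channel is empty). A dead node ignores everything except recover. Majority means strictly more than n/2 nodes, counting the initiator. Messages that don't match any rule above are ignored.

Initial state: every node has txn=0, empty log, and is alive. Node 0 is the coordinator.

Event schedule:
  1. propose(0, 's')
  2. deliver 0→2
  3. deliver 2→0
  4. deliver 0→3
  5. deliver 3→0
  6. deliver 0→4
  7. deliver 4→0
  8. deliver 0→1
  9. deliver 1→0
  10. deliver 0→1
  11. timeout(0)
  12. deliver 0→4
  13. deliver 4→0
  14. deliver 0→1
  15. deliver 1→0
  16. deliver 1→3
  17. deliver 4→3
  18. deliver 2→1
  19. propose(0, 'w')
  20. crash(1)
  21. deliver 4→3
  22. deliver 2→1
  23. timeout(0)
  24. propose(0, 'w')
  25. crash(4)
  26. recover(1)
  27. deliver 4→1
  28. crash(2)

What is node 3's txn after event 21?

[1] propose(0,'s') → N0(coor t1 [-])
[2] deliver 0→2 → N2(part t1 [-])
[3] deliver 2→0 → ∅
[4] deliver 0→3 → N3(part t1 [-])
[5] deliver 3→0 → ∅
[6] deliver 0→4 → N4(part t1 [-])
[7] deliver 4→0 → ∅
[8] deliver 0→1 → N1(part t1 [-])
[9] deliver 1→0 → N0(coor t1 [s])
[10] deliver 0→1 → N1(part t1 [s])
[11] timeout(0) → N0(coor t2 [s])
[12] deliver 0→4 → N4(part t1 [s])
[13] deliver 4→0 → ∅
[14] deliver 0→1 → N1(part t2 [s])
[15] deliver 1→0 → ∅
[16] deliver 1→3 → ∅
[17] deliver 4→3 → ∅
[18] deliver 2→1 → ∅
[19] propose(0,'w') → N0(coor t3 [s])
[20] crash(1) → N1(✗part t2 [s])
[21] deliver 4→3 → ∅

1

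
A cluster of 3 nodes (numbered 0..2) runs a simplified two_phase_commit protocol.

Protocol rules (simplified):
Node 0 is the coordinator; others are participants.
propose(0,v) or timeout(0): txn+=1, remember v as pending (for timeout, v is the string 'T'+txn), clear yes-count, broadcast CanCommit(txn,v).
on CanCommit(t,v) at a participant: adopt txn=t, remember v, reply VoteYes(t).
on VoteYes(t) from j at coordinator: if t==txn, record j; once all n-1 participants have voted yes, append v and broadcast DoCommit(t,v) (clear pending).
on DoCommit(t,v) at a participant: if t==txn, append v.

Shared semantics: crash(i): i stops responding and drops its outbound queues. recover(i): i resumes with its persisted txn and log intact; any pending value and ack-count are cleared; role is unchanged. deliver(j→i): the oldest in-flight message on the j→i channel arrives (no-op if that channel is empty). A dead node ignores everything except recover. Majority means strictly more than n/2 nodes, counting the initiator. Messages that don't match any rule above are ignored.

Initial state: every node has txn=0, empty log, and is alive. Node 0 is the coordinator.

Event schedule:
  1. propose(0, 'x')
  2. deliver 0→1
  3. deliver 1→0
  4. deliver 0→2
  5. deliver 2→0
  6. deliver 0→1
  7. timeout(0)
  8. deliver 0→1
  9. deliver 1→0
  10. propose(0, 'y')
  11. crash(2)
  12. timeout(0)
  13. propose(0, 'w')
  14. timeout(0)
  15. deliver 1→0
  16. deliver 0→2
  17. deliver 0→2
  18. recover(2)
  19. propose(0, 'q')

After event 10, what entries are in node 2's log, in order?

after 1 — propose(0,'x'): n0:coor/t1/[-]
after 2 — deliver 0→1: n1:part/t1/[-]
after 3 — deliver 1→0: ·
after 4 — deliver 0→2: n2:part/t1/[-]
after 5 — deliver 2→0: n0:coor/t1/[x]
after 6 — deliver 0→1: n1:part/t1/[x]
after 7 — timeout(0): n0:coor/t2/[x]
after 8 — deliver 0→1: n1:part/t2/[x]
after 9 — deliver 1→0: ·
after 10 — propose(0,'y'): n0:coor/t3/[x]

empty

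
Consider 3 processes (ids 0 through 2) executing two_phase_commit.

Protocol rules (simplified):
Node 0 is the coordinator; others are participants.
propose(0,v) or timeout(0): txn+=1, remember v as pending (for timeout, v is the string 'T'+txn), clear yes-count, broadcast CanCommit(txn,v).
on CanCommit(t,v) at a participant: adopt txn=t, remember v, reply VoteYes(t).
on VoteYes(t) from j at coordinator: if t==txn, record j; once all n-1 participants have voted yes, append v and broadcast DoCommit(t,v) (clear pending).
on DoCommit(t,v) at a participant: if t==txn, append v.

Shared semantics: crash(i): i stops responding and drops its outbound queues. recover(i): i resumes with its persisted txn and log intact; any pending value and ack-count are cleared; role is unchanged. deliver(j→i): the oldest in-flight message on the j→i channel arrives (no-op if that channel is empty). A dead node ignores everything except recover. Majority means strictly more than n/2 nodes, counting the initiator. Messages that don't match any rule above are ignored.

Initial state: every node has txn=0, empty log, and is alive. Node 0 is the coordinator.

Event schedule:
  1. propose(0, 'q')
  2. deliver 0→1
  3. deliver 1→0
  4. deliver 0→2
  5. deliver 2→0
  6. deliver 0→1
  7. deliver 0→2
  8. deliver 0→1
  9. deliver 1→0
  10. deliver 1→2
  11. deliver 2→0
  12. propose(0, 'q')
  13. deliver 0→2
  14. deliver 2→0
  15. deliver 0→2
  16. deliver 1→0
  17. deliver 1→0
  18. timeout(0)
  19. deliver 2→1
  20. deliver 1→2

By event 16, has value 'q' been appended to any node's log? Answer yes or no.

yes

e1 propose(0,'q'): 0[coor,t=1,-]
e2 deliver 0→1: 1[part,t=1,-]
e3 deliver 1→0: ·
e4 deliver 0→2: 2[part,t=1,-]
e5 deliver 2→0: 0[coor,t=1,q]
e6 deliver 0→1: 1[part,t=1,q]
e7 deliver 0→2: 2[part,t=1,q]
e8 deliver 0→1: ·
e9 deliver 1→0: ·
e10 deliver 1→2: ·
e11 deliver 2→0: ·
e12 propose(0,'q'): 0[coor,t=2,q]
e13 deliver 0→2: 2[part,t=2,q]
e14 deliver 2→0: ·
e15 deliver 0→2: ·
e16 deliver 1→0: ·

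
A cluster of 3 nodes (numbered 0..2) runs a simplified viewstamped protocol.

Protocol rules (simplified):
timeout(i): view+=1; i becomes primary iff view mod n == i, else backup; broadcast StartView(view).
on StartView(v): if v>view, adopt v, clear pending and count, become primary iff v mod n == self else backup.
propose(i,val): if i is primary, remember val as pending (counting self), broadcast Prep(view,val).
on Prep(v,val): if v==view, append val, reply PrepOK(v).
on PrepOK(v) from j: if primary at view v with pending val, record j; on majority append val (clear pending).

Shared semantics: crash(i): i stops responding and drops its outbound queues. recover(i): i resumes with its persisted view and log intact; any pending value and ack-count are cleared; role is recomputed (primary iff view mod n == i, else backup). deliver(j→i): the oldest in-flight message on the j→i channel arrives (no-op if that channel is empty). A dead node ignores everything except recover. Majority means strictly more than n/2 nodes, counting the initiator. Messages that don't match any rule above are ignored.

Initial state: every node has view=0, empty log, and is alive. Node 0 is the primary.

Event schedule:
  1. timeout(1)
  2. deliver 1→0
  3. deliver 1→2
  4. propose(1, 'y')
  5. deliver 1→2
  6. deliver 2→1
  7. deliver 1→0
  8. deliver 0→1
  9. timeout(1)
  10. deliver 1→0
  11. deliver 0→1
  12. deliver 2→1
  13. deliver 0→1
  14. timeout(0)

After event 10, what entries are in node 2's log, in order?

y

after 1 — timeout(1): n1:prim/v1/[-]
after 2 — deliver 1→0: n0:back/v1/[-]
after 3 — deliver 1→2: n2:back/v1/[-]
after 4 — propose(1,'y'): ·
after 5 — deliver 1→2: n2:back/v1/[y]
after 6 — deliver 2→1: n1:prim/v1/[y]
after 7 — deliver 1→0: n0:back/v1/[y]
after 8 — deliver 0→1: ·
after 9 — timeout(1): n1:back/v2/[y]
after 10 — deliver 1→0: n0:back/v2/[y]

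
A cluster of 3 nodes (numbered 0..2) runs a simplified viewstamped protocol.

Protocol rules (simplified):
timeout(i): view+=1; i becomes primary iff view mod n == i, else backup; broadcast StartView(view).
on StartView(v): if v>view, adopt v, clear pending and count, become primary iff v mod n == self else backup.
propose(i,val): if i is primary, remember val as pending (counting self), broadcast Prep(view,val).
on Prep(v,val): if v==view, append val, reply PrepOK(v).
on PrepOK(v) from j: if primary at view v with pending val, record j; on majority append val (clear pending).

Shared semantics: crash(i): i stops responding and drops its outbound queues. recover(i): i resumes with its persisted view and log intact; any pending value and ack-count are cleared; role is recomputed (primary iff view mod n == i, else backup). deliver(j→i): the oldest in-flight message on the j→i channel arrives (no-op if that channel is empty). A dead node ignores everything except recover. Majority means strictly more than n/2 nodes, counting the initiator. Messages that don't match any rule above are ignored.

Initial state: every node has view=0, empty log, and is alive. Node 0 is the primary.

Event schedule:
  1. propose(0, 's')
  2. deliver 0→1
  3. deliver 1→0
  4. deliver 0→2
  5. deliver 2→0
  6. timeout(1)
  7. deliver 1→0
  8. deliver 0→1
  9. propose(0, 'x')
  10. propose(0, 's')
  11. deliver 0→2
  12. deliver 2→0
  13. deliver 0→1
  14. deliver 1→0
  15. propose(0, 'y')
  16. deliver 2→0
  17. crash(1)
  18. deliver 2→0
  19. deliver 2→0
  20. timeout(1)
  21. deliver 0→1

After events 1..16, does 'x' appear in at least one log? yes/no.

1. propose(0,'s'):  nop
2. deliver 0→1:  <1:back v0 s>
3. deliver 1→0:  <0:prim v0 s>
4. deliver 0→2:  <2:back v0 s>
5. deliver 2→0:  nop
6. timeout(1):  <1:prim v1 s>
7. deliver 1→0:  <0:back v1 s>
8. deliver 0→1:  nop
9. propose(0,'x'):  nop
10. propose(0,'s'):  nop
11. deliver 0→2:  nop
12. deliver 2→0:  nop
13. deliver 0→1:  nop
14. deliver 1→0:  nop
15. propose(0,'y'):  nop
16. deliver 2→0:  nop

no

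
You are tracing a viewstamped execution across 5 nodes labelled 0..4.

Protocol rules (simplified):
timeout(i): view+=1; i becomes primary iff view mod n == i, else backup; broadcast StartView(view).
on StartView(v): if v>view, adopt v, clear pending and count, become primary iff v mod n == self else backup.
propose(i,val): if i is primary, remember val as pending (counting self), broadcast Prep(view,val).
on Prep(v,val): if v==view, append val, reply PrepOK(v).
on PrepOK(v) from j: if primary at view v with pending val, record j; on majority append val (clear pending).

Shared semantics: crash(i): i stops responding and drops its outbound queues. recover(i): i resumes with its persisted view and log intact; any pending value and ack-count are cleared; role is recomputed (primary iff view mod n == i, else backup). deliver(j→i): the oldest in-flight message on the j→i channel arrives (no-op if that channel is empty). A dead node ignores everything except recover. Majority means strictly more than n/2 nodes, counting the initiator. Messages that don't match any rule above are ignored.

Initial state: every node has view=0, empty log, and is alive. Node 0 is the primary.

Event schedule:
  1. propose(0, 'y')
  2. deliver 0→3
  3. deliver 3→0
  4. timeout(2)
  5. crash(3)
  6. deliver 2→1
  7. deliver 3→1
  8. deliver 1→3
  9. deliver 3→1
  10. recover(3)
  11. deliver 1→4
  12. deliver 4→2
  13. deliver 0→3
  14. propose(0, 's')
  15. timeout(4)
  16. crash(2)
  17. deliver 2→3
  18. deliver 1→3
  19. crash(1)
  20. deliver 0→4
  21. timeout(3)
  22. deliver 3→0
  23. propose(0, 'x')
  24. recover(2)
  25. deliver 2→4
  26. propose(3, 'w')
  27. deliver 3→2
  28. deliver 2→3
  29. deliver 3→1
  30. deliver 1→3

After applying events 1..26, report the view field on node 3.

e1 propose(0,'y'): ·
e2 deliver 0→3: 3[back,v=0,y]
e3 deliver 3→0: ·
e4 timeout(2): 2[back,v=1,-]
e5 crash(3): 3[✗back,v=0,y]
e6 deliver 2→1: 1[prim,v=1,-]
e7 deliver 3→1: ·
e8 deliver 1→3: ·
e9 deliver 3→1: ·
e10 recover(3): 3[back,v=0,y]
e11 deliver 1→4: ·
e12 deliver 4→2: ·
e13 deliver 0→3: ·
e14 propose(0,'s'): ·
e15 timeout(4): 4[back,v=1,-]
e16 crash(2): 2[✗back,v=1,-]
e17 deliver 2→3: ·
e18 deliver 1→3: ·
e19 crash(1): 1[✗prim,v=1,-]
e20 deliver 0→4: ·
e21 timeout(3): 3[back,v=1,y]
e22 deliver 3→0: 0[back,v=1,-]
e23 propose(0,'x'): ·
e24 recover(2): 2[back,v=1,-]
e25 deliver 2→4: ·
e26 propose(3,'w'): ·

1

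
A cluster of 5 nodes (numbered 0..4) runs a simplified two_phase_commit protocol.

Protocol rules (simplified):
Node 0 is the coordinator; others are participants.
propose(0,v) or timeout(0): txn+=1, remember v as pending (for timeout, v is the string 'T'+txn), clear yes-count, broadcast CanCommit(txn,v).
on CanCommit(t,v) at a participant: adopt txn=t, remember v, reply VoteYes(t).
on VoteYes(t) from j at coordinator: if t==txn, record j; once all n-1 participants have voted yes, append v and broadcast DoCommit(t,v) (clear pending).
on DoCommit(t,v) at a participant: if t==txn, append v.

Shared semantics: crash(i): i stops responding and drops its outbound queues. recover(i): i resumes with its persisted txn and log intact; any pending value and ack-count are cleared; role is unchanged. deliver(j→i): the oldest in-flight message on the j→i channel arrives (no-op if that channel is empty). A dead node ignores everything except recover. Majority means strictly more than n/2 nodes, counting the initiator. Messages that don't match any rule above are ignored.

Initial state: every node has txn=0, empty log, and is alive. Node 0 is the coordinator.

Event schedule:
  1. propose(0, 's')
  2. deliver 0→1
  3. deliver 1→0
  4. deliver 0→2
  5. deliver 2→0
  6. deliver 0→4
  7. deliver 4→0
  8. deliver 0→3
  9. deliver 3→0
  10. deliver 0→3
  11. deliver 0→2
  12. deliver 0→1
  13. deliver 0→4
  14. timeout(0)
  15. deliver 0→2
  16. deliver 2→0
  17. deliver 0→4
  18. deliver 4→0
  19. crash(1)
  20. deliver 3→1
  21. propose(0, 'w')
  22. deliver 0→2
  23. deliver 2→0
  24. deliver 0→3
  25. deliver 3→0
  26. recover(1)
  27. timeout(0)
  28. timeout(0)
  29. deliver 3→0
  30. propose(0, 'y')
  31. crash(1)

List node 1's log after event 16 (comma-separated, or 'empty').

s

step 1 propose(0,'s'): 0={coor,t=1,log=-}
step 2 deliver 0→1: 1={part,t=1,log=-}
step 3 deliver 1→0: —
step 4 deliver 0→2: 2={part,t=1,log=-}
step 5 deliver 2→0: —
step 6 deliver 0→4: 4={part,t=1,log=-}
step 7 deliver 4→0: —
step 8 deliver 0→3: 3={part,t=1,log=-}
step 9 deliver 3→0: 0={coor,t=1,log=s}
step 10 deliver 0→3: 3={part,t=1,log=s}
step 11 deliver 0→2: 2={part,t=1,log=s}
step 12 deliver 0→1: 1={part,t=1,log=s}
step 13 deliver 0→4: 4={part,t=1,log=s}
step 14 timeout(0): 0={coor,t=2,log=s}
step 15 deliver 0→2: 2={part,t=2,log=s}
step 16 deliver 2→0: —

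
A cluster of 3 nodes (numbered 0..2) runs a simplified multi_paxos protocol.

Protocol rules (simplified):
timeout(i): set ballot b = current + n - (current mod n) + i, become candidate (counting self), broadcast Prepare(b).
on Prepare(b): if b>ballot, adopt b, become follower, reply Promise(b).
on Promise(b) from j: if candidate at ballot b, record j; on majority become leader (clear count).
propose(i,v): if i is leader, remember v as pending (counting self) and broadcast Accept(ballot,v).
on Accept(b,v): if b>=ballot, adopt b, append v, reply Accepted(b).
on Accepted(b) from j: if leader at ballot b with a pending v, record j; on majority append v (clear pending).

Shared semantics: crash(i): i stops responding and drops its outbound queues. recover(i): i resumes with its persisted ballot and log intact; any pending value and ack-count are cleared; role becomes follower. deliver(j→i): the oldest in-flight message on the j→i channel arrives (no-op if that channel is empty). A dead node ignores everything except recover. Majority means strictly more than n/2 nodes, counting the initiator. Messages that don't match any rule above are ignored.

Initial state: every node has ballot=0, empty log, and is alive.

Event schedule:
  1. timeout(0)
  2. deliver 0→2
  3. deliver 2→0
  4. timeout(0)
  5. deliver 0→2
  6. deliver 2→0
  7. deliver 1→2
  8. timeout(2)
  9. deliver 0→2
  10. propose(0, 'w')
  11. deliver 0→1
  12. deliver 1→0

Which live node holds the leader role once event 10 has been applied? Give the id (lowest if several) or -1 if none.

0

step 1 timeout(0): 0={cand,b=3,log=-}
step 2 deliver 0→2: 2={foll,b=3,log=-}
step 3 deliver 2→0: 0={lead,b=3,log=-}
step 4 timeout(0): 0={cand,b=6,log=-}
step 5 deliver 0→2: 2={foll,b=6,log=-}
step 6 deliver 2→0: 0={lead,b=6,log=-}
step 7 deliver 1→2: —
step 8 timeout(2): 2={cand,b=11,log=-}
step 9 deliver 0→2: —
step 10 propose(0,'w'): —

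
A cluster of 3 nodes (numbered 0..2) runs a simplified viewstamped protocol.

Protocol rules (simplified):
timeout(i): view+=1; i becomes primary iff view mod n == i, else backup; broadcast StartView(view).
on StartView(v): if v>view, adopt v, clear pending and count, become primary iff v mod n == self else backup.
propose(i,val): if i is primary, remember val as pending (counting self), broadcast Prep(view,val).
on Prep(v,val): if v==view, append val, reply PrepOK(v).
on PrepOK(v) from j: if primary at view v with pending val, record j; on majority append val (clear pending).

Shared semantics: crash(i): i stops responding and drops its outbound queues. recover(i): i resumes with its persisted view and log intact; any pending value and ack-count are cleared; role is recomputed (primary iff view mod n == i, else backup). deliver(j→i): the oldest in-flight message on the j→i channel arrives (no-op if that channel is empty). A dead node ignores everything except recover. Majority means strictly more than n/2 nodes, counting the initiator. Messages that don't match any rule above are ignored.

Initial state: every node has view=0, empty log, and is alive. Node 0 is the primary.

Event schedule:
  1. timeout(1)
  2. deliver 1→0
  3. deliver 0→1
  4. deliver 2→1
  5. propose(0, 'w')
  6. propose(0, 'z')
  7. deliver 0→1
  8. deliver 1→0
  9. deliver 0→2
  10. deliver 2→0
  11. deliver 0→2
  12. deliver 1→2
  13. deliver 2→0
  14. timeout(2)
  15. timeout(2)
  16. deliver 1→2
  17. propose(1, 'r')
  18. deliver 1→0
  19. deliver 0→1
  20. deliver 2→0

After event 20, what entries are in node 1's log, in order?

r

step 1 timeout(1): 1={prim,v=1,log=-}
step 2 deliver 1→0: 0={back,v=1,log=-}
step 3 deliver 0→1: —
step 4 deliver 2→1: —
step 5 propose(0,'w'): —
step 6 propose(0,'z'): —
step 7 deliver 0→1: —
step 8 deliver 1→0: —
step 9 deliver 0→2: —
step 10 deliver 2→0: —
step 11 deliver 0→2: —
step 12 deliver 1→2: 2={back,v=1,log=-}
step 13 deliver 2→0: —
step 14 timeout(2): 2={prim,v=2,log=-}
step 15 timeout(2): 2={back,v=3,log=-}
step 16 deliver 1→2: —
step 17 propose(1,'r'): —
step 18 deliver 1→0: 0={back,v=1,log=r}
step 19 deliver 0→1: 1={prim,v=1,log=r}
step 20 deliver 2→0: 0={back,v=2,log=r}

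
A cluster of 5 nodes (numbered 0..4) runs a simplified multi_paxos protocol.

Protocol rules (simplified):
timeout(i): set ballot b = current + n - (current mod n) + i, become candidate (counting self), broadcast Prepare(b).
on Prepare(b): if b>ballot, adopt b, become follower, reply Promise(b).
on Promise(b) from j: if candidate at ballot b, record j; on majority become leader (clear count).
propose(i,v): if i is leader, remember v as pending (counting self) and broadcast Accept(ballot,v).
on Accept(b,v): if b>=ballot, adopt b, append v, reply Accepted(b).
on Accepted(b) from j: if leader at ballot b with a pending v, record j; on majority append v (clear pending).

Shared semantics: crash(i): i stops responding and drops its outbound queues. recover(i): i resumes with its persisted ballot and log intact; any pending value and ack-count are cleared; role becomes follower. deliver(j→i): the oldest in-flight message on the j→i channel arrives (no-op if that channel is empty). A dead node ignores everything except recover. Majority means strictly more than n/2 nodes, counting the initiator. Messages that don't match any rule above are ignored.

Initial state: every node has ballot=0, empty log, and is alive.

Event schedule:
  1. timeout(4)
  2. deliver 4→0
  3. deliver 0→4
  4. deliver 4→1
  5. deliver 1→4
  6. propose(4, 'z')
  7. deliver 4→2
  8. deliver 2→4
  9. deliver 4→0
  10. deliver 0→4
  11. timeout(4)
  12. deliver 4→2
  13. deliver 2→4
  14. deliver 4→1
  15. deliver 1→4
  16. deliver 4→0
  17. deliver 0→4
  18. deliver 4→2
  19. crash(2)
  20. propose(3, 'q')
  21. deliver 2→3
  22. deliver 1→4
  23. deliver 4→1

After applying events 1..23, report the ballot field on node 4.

14

after 1 — timeout(4): n4:cand/b9/[-]
after 2 — deliver 4→0: n0:foll/b9/[-]
after 3 — deliver 0→4: ·
after 4 — deliver 4→1: n1:foll/b9/[-]
after 5 — deliver 1→4: n4:lead/b9/[-]
after 6 — propose(4,'z'): ·
after 7 — deliver 4→2: n2:foll/b9/[-]
after 8 — deliver 2→4: ·
after 9 — deliver 4→0: n0:foll/b9/[z]
after 10 — deliver 0→4: ·
after 11 — timeout(4): n4:cand/b14/[-]
after 12 — deliver 4→2: n2:foll/b9/[z]
after 13 — deliver 2→4: ·
after 14 — deliver 4→1: n1:foll/b9/[z]
after 15 — deliver 1→4: ·
after 16 — deliver 4→0: n0:foll/b14/[z]
after 17 — deliver 0→4: ·
after 18 — deliver 4→2: n2:foll/b14/[z]
after 19 — crash(2): n2:✗foll/b14/[z]
after 20 — propose(3,'q'): ·
after 21 — deliver 2→3: ·
after 22 — deliver 1→4: ·
after 23 — deliver 4→1: n1:foll/b14/[z]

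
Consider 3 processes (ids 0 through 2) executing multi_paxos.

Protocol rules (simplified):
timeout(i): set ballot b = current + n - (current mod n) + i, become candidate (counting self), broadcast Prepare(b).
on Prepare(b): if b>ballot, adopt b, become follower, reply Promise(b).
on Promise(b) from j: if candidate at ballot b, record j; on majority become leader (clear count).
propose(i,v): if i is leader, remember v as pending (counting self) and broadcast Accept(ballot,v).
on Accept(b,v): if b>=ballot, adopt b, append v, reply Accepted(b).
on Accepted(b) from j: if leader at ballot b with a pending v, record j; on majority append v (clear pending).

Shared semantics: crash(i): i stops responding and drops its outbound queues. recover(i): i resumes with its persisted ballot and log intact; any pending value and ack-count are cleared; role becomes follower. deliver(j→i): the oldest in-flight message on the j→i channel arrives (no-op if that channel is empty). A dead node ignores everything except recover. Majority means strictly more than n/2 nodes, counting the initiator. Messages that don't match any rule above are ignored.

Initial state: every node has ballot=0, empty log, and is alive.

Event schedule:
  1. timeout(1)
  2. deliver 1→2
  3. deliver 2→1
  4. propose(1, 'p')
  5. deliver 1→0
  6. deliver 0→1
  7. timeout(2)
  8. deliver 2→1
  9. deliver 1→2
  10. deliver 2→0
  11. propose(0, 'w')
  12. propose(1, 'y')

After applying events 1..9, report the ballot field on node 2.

e1 timeout(1): 1[cand,b=4,-]
e2 deliver 1→2: 2[foll,b=4,-]
e3 deliver 2→1: 1[lead,b=4,-]
e4 propose(1,'p'): ·
e5 deliver 1→0: 0[foll,b=4,-]
e6 deliver 0→1: ·
e7 timeout(2): 2[cand,b=8,-]
e8 deliver 2→1: 1[foll,b=8,-]
e9 deliver 1→2: ·

8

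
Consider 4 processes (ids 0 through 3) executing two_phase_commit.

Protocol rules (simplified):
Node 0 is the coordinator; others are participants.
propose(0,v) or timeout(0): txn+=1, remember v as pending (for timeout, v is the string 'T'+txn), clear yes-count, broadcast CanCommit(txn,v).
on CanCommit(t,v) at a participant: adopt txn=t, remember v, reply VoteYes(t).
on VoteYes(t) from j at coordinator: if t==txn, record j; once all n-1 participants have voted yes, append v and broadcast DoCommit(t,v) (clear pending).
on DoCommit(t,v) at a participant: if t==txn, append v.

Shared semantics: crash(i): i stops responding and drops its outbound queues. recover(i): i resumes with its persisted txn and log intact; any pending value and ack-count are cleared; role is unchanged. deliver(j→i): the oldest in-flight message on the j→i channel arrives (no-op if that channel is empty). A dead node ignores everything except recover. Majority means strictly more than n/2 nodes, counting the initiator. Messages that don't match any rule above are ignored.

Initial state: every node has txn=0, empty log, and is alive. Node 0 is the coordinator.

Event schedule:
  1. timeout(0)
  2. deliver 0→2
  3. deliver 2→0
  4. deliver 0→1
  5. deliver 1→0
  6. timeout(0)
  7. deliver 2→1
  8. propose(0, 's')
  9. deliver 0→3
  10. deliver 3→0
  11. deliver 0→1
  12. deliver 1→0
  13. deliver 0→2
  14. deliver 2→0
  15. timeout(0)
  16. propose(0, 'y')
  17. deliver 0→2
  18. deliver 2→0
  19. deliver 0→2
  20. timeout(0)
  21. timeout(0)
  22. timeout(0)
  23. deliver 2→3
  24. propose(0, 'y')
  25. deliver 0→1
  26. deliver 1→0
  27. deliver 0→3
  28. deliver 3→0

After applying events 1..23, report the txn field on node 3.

step 1 timeout(0): 0={coor,t=1,log=-}
step 2 deliver 0→2: 2={part,t=1,log=-}
step 3 deliver 2→0: —
step 4 deliver 0→1: 1={part,t=1,log=-}
step 5 deliver 1→0: —
step 6 timeout(0): 0={coor,t=2,log=-}
step 7 deliver 2→1: —
step 8 propose(0,'s'): 0={coor,t=3,log=-}
step 9 deliver 0→3: 3={part,t=1,log=-}
step 10 deliver 3→0: —
step 11 deliver 0→1: 1={part,t=2,log=-}
step 12 deliver 1→0: —
step 13 deliver 0→2: 2={part,t=2,log=-}
step 14 deliver 2→0: —
step 15 timeout(0): 0={coor,t=4,log=-}
step 16 propose(0,'y'): 0={coor,t=5,log=-}
step 17 deliver 0→2: 2={part,t=3,log=-}
step 18 deliver 2→0: —
step 19 deliver 0→2: 2={part,t=4,log=-}
step 20 timeout(0): 0={coor,t=6,log=-}
step 21 timeout(0): 0={coor,t=7,log=-}
step 22 timeout(0): 0={coor,t=8,log=-}
step 23 deliver 2→3: —

1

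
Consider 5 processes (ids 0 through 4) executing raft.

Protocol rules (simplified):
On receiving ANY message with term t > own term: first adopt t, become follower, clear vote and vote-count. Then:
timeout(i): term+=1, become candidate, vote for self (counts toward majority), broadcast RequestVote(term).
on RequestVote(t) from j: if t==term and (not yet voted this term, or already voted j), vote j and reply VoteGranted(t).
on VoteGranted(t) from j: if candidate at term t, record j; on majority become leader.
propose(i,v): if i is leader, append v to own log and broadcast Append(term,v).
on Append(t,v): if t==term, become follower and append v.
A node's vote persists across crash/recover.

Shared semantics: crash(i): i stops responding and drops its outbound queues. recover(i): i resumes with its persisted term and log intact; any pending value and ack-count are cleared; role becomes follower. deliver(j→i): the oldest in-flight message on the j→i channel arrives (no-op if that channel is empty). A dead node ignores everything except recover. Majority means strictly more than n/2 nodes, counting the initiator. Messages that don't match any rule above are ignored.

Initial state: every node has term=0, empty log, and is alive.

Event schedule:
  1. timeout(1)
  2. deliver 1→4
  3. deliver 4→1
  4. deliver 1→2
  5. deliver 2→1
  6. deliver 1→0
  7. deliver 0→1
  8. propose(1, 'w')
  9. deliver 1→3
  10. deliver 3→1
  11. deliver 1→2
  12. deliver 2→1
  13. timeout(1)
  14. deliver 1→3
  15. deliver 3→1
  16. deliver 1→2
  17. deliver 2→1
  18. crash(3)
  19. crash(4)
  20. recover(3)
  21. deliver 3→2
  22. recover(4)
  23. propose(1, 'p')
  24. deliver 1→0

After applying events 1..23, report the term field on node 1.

2

after 1 — timeout(1): n1:cand/t1/[-]
after 2 — deliver 1→4: n4:foll/t1/[-]
after 3 — deliver 4→1: ·
after 4 — deliver 1→2: n2:foll/t1/[-]
after 5 — deliver 2→1: n1:lead/t1/[-]
after 6 — deliver 1→0: n0:foll/t1/[-]
after 7 — deliver 0→1: ·
after 8 — propose(1,'w'): n1:lead/t1/[w]
after 9 — deliver 1→3: n3:foll/t1/[-]
after 10 — deliver 3→1: ·
after 11 — deliver 1→2: n2:foll/t1/[w]
after 12 — deliver 2→1: ·
after 13 — timeout(1): n1:cand/t2/[w]
after 14 — deliver 1→3: n3:foll/t1/[w]
after 15 — deliver 3→1: ·
after 16 — deliver 1→2: n2:foll/t2/[w]
after 17 — deliver 2→1: ·
after 18 — crash(3): n3:✗foll/t1/[w]
after 19 — crash(4): n4:✗foll/t1/[-]
after 20 — recover(3): n3:foll/t1/[w]
after 21 — deliver 3→2: ·
after 22 — recover(4): n4:foll/t1/[-]
after 23 — propose(1,'p'): ·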